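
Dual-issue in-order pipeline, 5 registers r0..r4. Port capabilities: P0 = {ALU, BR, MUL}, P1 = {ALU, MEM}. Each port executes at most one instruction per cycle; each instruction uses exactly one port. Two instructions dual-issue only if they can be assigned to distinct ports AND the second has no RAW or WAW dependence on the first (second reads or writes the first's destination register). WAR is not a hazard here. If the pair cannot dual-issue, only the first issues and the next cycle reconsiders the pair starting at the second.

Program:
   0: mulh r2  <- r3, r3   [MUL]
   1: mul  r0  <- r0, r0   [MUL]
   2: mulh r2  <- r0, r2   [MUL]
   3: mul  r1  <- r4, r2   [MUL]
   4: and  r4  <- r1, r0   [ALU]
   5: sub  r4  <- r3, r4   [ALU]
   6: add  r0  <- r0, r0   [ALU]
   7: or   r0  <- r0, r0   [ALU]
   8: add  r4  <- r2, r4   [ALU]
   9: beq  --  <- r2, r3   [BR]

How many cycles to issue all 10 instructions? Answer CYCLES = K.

CYCLES = 8

#0 head=0: mulh i0 no-port MUL/MUL
#1 head=1: mul i1 no-port MUL/MUL
#2 head=2: mulh i2 no-port MUL/MUL
#3 head=3: mul i3 RAW r1
#4 head=4: and i4 RAW+WAW r4
#5 head=5: sub;add i5,i6 2-wide
#6 head=7: or;add i7,i8 2-wide
#7 head=9: beq i9 tail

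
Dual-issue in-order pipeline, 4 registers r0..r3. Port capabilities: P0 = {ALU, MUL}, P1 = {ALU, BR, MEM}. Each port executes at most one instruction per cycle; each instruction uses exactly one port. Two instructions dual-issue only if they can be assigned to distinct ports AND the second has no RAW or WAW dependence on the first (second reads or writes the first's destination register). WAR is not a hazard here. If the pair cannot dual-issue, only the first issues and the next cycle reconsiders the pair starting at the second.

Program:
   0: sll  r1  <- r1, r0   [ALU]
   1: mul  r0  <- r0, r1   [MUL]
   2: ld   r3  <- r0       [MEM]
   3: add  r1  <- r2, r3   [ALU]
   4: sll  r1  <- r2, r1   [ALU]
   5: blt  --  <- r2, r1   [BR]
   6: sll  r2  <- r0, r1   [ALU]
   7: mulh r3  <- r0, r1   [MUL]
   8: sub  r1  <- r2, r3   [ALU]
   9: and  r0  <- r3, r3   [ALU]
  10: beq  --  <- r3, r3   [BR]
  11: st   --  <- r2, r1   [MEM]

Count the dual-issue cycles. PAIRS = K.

PAIRS = 2

  cy0 -> i0 (sll.ALU) RAW r1
  cy1 -> i1 (mul.MUL) RAW r0
  cy2 -> i2 (ld.MEM) RAW r3
  cy3 -> i3 (add.ALU) RAW+WAW r1
  cy4 -> i4 (sll.ALU) RAW r1
  cy5 -> i5+i6 (blt.BR/sll.ALU) pair
  cy6 -> i7 (mulh.MUL) RAW r3
  cy7 -> i8+i9 (sub.ALU/and.ALU) pair
  cy8 -> i10 (beq.BR) no-port BR/MEM
  cy9 -> i11 (st.MEM) tail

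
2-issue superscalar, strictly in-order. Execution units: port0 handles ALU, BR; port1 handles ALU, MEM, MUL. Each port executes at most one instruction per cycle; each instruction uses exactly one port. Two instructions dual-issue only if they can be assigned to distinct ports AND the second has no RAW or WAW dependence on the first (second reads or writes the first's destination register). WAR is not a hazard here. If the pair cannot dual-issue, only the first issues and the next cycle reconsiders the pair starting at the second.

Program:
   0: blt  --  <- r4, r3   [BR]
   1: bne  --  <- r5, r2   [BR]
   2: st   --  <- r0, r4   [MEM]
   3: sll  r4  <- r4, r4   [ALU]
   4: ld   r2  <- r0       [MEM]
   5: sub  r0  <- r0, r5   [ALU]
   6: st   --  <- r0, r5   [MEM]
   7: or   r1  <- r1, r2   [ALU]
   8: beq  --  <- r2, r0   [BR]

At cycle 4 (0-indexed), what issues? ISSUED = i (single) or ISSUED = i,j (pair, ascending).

ISSUED = 6,7

#0 head=0: blt.BR i0 no-port BR/BR
#1 head=1: bne.BR st.MEM i1+i2 2-wide
#2 head=3: sll.ALU ld.MEM i3+i4 2-wide
#3 head=5: sub.ALU i5 RAW r0
#4 head=6: st.MEM or.ALU i6+i7 2-wide
#5 head=8: beq.BR i8 tail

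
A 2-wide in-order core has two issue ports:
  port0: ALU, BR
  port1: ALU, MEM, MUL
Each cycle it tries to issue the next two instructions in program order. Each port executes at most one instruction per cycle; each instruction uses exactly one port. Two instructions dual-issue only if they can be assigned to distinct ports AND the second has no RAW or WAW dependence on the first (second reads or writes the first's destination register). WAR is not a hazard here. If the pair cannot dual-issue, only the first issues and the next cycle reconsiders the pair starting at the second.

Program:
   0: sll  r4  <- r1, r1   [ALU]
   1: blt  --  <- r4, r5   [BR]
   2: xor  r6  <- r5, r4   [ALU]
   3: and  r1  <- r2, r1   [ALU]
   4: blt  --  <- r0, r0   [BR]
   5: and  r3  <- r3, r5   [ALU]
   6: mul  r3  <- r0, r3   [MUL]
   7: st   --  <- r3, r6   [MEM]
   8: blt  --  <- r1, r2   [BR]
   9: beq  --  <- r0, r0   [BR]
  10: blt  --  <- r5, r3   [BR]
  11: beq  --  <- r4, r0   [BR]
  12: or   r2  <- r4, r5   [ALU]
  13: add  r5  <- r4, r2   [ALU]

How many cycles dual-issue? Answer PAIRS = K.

[0] i0  sll  -- RAW r4
[1] i1&i2  blt xor  -- pair
[2] i3&i4  and blt  -- pair
[3] i5  and  -- RAW+WAW r3
[4] i6  mul  -- no-port MUL/MEM
[5] i7&i8  st blt  -- pair
[6] i9  beq  -- no-port BR/BR
[7] i10  blt  -- no-port BR/BR
[8] i11&i12  beq or  -- pair
[9] i13  add  -- tail

PAIRS = 4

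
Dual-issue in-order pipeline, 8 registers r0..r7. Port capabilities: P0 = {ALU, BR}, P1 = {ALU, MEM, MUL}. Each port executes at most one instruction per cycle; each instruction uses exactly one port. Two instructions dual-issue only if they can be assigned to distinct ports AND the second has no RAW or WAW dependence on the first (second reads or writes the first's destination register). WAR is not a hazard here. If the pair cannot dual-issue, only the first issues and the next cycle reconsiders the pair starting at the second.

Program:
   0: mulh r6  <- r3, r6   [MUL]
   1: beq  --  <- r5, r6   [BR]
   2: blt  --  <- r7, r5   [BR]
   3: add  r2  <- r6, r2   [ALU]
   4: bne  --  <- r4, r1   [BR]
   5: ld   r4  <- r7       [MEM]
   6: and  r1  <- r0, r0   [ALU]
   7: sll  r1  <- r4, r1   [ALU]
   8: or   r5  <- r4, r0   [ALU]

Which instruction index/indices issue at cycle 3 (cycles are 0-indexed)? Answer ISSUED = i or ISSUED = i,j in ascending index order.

#0 head=0: mulh i0 RAW r6
#1 head=1: beq i1 no-port BR/BR
#2 head=2: blt;add i2/i3 dual
#3 head=4: bne;ld i4/i5 dual
#4 head=6: and i6 RAW+WAW r1
#5 head=7: sll;or i7/i8 dual

ISSUED = 4,5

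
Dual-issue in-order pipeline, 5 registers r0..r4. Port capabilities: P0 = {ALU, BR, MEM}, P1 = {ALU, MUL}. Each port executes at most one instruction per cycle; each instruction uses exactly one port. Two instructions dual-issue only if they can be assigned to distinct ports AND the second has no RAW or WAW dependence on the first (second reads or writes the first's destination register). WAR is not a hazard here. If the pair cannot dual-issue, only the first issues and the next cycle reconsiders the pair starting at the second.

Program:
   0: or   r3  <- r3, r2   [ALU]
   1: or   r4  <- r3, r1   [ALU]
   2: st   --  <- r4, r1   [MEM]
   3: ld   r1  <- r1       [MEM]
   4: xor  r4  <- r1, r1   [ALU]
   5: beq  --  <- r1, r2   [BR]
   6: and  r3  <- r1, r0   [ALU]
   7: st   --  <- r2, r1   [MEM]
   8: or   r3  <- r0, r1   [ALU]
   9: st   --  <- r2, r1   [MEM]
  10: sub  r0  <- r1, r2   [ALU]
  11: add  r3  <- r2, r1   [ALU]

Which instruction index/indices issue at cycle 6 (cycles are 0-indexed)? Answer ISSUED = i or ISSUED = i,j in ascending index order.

ISSUED = 8,9

t=0 i0:or ; RAW r3
t=1 i1:or ; RAW r4
t=2 i2:st ; no-port MEM/MEM
t=3 i3:ld ; RAW r1
t=4 i4+i5:xor;beq ; dual
t=5 i6+i7:and;st ; dual
t=6 i8+i9:or;st ; dual
t=7 i10+i11:sub;add ; dual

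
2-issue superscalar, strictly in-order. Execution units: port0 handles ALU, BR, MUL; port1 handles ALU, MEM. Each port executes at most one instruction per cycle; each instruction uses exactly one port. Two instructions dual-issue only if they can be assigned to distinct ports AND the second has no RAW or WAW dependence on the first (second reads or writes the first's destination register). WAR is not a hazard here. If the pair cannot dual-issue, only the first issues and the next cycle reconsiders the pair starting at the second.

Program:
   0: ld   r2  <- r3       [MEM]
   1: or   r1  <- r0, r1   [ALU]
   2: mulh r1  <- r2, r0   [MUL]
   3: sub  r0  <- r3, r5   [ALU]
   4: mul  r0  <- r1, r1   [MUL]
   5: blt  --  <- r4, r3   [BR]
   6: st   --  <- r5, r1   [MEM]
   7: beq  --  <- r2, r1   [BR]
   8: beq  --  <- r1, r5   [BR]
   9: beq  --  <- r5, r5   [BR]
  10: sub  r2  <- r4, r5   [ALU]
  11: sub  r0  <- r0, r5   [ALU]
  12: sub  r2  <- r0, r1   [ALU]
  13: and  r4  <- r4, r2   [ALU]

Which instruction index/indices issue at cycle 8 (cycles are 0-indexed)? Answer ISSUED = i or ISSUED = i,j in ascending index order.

ISSUED = 12

[0] i0,i1  ld;or  -- 2-wide
[1] i2,i3  mulh;sub  -- 2-wide
[2] i4  mul  -- no-port MUL/BR
[3] i5,i6  blt;st  -- 2-wide
[4] i7  beq  -- no-port BR/BR
[5] i8  beq  -- no-port BR/BR
[6] i9,i10  beq;sub  -- 2-wide
[7] i11  sub  -- RAW r0
[8] i12  sub  -- RAW r2
[9] i13  and  -- tail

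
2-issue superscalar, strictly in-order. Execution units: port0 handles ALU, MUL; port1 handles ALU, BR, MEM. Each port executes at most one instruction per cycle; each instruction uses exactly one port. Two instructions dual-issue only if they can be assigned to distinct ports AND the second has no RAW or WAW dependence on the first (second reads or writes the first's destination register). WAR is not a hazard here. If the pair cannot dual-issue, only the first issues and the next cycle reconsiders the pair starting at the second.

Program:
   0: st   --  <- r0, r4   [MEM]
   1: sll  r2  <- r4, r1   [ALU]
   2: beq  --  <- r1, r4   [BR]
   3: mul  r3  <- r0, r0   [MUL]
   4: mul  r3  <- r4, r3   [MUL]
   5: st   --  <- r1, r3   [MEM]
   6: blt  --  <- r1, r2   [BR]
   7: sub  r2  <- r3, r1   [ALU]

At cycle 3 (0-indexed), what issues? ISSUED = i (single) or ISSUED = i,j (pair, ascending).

#0 head=0: st.MEM/sll.ALU i0+i1 dual
#1 head=2: beq.BR/mul.MUL i2+i3 dual
#2 head=4: mul.MUL i4 RAW r3
#3 head=5: st.MEM i5 no-port MEM/BR
#4 head=6: blt.BR/sub.ALU i6+i7 dual

ISSUED = 5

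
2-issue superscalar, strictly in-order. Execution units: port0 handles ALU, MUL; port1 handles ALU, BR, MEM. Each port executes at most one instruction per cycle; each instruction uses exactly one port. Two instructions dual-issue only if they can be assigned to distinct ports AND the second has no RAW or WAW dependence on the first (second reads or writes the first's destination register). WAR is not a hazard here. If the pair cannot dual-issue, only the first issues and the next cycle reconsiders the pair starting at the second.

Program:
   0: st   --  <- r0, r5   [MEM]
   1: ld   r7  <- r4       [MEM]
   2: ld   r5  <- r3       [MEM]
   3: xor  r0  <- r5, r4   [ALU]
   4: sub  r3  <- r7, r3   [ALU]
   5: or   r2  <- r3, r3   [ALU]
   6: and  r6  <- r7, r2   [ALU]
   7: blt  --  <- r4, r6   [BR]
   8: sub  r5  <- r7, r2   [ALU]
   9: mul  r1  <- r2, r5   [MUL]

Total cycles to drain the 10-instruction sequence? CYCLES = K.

CYCLES = 8

0. st @i0  | no-port MEM/MEM
1. ld @i1  | no-port MEM/MEM
2. ld @i2  | RAW r5
3. xor sub @i3/i4  | 2-wide
4. or @i5  | RAW r2
5. and @i6  | RAW r6
6. blt sub @i7/i8  | 2-wide
7. mul @i9  | tail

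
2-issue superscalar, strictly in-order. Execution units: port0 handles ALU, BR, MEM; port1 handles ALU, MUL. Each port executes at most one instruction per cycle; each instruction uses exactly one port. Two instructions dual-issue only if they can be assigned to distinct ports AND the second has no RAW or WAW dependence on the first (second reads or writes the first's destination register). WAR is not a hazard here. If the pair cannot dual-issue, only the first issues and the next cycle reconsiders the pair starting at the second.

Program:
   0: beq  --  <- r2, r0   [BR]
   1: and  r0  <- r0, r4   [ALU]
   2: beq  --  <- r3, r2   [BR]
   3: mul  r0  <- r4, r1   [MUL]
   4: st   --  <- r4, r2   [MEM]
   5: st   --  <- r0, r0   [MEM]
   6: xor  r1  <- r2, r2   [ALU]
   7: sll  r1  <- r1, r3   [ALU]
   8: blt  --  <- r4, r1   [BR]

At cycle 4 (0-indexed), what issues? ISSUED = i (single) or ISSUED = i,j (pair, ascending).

ISSUED = 7

  cy0 -> i0&i1 (beq;and) 2-wide
  cy1 -> i2&i3 (beq;mul) 2-wide
  cy2 -> i4 (st) no-port MEM/MEM
  cy3 -> i5&i6 (st;xor) 2-wide
  cy4 -> i7 (sll) RAW r1
  cy5 -> i8 (blt) tail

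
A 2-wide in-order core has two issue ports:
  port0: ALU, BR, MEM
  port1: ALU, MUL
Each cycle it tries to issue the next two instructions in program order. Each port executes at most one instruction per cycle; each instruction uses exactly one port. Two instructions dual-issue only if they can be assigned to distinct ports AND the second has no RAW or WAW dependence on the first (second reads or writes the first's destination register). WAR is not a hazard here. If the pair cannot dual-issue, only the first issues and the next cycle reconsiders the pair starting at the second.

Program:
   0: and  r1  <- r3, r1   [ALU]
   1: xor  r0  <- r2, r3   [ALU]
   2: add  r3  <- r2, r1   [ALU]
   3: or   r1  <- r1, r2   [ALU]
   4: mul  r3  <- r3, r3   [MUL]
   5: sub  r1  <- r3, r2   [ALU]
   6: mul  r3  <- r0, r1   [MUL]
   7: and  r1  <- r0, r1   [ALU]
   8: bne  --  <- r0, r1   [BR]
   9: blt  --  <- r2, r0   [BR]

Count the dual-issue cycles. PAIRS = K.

PAIRS = 3

0. and xor @i0/i1  | dual
1. add or @i2/i3  | dual
2. mul @i4  | RAW r3
3. sub @i5  | RAW r1
4. mul and @i6/i7  | dual
5. bne @i8  | no-port BR/BR
6. blt @i9  | tail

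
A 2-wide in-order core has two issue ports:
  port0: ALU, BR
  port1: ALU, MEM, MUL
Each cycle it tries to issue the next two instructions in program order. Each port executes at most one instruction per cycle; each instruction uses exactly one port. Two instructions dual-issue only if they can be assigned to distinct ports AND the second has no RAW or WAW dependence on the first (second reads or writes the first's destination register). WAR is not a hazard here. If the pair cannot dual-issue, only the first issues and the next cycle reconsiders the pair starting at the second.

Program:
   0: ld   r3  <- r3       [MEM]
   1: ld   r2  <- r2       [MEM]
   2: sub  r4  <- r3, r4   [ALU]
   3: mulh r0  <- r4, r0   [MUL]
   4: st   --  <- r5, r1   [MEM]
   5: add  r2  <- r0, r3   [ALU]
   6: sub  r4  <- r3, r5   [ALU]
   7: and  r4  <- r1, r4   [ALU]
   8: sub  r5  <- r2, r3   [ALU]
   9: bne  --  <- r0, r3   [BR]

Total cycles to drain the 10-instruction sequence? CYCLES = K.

c0: i0 ld  no-port MEM/MEM
c1: i1+i2 ld;sub  pair
c2: i3 mulh  no-port MUL/MEM
c3: i4+i5 st;add  pair
c4: i6 sub  RAW+WAW r4
c5: i7+i8 and;sub  pair
c6: i9 bne  tail

CYCLES = 7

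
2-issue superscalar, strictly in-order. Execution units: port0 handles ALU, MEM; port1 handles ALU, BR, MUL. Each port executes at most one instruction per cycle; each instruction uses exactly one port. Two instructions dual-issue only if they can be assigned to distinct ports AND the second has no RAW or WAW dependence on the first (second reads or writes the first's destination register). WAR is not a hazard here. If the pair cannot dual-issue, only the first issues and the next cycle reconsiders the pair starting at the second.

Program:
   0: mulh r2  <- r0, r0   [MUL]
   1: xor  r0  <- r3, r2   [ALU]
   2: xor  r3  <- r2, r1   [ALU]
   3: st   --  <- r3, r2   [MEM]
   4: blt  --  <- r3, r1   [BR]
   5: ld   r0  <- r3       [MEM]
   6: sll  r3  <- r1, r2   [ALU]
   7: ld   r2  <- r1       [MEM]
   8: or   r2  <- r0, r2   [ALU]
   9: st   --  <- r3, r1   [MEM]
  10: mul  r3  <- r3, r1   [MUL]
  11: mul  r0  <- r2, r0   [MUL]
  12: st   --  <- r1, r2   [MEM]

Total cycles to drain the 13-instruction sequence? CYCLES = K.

[0] i0  mulh.MUL  -- RAW r2
[1] i1&i2  xor.ALU;xor.ALU  -- 2-wide
[2] i3&i4  st.MEM;blt.BR  -- 2-wide
[3] i5&i6  ld.MEM;sll.ALU  -- 2-wide
[4] i7  ld.MEM  -- RAW+WAW r2
[5] i8&i9  or.ALU;st.MEM  -- 2-wide
[6] i10  mul.MUL  -- no-port MUL/MUL
[7] i11&i12  mul.MUL;st.MEM  -- 2-wide

CYCLES = 8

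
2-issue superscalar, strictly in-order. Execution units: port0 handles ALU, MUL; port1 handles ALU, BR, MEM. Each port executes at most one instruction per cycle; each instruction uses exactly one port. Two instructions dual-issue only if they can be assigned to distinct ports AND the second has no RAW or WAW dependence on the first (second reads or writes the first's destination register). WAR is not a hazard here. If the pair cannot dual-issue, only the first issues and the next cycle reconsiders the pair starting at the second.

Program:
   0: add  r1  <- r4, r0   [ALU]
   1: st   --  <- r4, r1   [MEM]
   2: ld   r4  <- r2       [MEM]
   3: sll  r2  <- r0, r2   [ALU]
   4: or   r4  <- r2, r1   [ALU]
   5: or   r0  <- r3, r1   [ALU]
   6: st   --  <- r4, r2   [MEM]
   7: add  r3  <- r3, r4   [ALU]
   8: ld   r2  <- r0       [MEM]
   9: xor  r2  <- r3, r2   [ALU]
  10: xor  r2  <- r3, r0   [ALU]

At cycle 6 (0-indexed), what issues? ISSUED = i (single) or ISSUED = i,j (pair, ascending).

ISSUED = 9

  cy0 -> i0 (add) RAW r1
  cy1 -> i1 (st) no-port MEM/MEM
  cy2 -> i2&i3 (ld+sll) pair
  cy3 -> i4&i5 (or+or) pair
  cy4 -> i6&i7 (st+add) pair
  cy5 -> i8 (ld) RAW+WAW r2
  cy6 -> i9 (xor) WAW r2
  cy7 -> i10 (xor) tail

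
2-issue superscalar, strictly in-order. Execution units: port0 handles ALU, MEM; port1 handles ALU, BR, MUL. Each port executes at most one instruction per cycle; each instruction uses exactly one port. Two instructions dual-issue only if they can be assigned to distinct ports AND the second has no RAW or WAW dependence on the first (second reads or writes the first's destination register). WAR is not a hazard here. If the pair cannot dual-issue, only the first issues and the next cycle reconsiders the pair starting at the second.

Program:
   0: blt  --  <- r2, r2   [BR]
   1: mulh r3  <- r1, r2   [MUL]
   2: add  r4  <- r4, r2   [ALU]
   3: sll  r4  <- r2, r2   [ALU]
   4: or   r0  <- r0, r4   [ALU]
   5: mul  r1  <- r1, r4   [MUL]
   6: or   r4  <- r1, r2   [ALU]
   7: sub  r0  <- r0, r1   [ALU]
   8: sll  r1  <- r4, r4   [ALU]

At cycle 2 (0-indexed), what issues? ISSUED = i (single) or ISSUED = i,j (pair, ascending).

ISSUED = 3

[0] i0  blt  -- no-port BR/MUL
[1] i1/i2  mulh;add  -- 2-wide
[2] i3  sll  -- RAW r4
[3] i4/i5  or;mul  -- 2-wide
[4] i6/i7  or;sub  -- 2-wide
[5] i8  sll  -- tail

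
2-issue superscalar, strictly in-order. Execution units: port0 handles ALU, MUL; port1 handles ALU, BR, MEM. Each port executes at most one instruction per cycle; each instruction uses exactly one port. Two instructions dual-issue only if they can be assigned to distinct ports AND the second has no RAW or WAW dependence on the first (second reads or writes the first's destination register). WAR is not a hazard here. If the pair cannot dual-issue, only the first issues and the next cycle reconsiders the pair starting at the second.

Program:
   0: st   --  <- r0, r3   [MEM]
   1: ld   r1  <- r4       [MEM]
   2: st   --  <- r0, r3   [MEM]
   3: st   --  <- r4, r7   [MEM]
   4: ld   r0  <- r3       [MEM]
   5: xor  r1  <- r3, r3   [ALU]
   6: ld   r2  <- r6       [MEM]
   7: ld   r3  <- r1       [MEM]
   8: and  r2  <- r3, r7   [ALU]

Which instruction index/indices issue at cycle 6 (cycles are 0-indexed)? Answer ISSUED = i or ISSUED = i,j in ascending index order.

ISSUED = 7

  cy0 -> i0 (st) no-port MEM/MEM
  cy1 -> i1 (ld) no-port MEM/MEM
  cy2 -> i2 (st) no-port MEM/MEM
  cy3 -> i3 (st) no-port MEM/MEM
  cy4 -> i4&i5 (ld xor) dual
  cy5 -> i6 (ld) no-port MEM/MEM
  cy6 -> i7 (ld) RAW r3
  cy7 -> i8 (and) tail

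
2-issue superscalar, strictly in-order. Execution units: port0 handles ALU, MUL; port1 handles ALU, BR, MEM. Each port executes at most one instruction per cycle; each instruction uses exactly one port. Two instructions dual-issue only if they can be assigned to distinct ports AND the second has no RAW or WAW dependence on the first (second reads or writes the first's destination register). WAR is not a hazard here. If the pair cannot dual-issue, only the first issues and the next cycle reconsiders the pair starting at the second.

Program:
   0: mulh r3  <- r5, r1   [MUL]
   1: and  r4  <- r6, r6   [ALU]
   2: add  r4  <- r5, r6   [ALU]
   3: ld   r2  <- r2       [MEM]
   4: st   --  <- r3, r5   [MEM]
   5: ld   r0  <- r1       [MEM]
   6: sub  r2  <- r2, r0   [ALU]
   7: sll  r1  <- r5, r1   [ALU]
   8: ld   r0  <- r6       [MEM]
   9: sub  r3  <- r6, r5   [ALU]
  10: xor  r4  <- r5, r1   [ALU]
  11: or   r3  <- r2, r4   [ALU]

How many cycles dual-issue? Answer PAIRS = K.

PAIRS = 4

c0: i0+i1 mulh.MUL+and.ALU  2-wide
c1: i2+i3 add.ALU+ld.MEM  2-wide
c2: i4 st.MEM  no-port MEM/MEM
c3: i5 ld.MEM  RAW r0
c4: i6+i7 sub.ALU+sll.ALU  2-wide
c5: i8+i9 ld.MEM+sub.ALU  2-wide
c6: i10 xor.ALU  RAW r4
c7: i11 or.ALU  tail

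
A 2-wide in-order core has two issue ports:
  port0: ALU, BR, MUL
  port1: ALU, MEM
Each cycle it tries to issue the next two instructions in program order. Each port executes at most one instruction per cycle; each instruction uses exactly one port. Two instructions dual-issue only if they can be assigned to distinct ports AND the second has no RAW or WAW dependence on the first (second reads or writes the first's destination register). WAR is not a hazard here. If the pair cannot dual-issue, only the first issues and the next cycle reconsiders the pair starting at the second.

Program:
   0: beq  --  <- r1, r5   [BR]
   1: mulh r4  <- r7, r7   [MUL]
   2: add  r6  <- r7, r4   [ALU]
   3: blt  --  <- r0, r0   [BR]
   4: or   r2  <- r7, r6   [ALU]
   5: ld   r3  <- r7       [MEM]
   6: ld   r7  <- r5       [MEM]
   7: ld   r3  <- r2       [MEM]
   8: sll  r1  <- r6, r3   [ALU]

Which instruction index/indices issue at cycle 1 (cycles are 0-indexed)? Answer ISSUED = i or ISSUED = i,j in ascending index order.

ISSUED = 1

  cy0 -> i0 (beq.BR) no-port BR/MUL
  cy1 -> i1 (mulh.MUL) RAW r4
  cy2 -> i2&i3 (add.ALU/blt.BR) 2-wide
  cy3 -> i4&i5 (or.ALU/ld.MEM) 2-wide
  cy4 -> i6 (ld.MEM) no-port MEM/MEM
  cy5 -> i7 (ld.MEM) RAW r3
  cy6 -> i8 (sll.ALU) tail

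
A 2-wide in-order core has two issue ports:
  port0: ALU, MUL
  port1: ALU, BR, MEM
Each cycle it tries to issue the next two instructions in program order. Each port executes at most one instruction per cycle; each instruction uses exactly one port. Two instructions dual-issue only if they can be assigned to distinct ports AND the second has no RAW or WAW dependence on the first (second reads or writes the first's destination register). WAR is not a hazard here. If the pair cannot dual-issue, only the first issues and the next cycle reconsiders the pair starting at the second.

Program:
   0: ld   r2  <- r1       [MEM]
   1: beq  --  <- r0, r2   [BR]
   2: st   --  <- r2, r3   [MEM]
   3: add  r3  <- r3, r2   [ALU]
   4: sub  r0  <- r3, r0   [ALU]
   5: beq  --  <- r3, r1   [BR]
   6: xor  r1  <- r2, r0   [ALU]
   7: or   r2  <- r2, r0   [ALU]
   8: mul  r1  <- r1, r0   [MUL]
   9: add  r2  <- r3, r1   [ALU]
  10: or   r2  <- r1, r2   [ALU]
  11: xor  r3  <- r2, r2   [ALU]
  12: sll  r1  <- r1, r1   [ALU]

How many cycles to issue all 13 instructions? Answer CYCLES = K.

0. ld.MEM @i0  | no-port MEM/BR
1. beq.BR @i1  | no-port BR/MEM
2. st.MEM;add.ALU @i2+i3  | pair
3. sub.ALU;beq.BR @i4+i5  | pair
4. xor.ALU;or.ALU @i6+i7  | pair
5. mul.MUL @i8  | RAW r1
6. add.ALU @i9  | RAW+WAW r2
7. or.ALU @i10  | RAW r2
8. xor.ALU;sll.ALU @i11+i12  | pair

CYCLES = 9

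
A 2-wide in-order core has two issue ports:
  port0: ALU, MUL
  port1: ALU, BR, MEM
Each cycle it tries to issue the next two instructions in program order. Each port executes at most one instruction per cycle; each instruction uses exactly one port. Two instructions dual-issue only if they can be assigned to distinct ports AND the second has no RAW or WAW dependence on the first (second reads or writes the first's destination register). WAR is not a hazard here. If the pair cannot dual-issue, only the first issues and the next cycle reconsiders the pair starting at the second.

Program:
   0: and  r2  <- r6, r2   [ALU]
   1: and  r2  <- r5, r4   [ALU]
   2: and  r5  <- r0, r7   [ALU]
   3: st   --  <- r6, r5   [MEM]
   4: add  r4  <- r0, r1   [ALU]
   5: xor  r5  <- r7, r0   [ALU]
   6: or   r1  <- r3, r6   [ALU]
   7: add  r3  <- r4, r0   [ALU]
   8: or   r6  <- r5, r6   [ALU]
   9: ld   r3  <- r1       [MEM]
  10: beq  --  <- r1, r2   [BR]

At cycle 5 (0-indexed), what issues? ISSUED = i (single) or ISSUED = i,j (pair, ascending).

c0: i0 and.ALU  WAW r2
c1: i1&i2 and.ALU;and.ALU  pair
c2: i3&i4 st.MEM;add.ALU  pair
c3: i5&i6 xor.ALU;or.ALU  pair
c4: i7&i8 add.ALU;or.ALU  pair
c5: i9 ld.MEM  no-port MEM/BR
c6: i10 beq.BR  tail

ISSUED = 9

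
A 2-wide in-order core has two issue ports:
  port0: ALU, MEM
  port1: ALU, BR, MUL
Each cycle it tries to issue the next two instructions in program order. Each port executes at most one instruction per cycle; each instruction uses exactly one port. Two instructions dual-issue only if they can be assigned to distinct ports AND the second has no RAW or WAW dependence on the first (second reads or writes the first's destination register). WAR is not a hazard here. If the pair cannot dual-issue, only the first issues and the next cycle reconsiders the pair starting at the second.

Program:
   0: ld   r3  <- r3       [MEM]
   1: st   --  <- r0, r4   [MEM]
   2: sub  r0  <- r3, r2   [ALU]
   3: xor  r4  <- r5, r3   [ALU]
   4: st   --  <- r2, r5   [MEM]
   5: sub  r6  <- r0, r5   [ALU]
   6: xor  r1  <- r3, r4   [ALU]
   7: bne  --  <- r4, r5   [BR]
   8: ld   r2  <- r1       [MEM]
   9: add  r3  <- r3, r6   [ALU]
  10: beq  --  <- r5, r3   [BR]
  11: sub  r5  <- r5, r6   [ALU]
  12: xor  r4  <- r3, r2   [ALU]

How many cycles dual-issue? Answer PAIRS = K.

PAIRS = 5

t=0 i0:ld ; no-port MEM/MEM
t=1 i1,i2:st sub ; dual
t=2 i3,i4:xor st ; dual
t=3 i5,i6:sub xor ; dual
t=4 i7,i8:bne ld ; dual
t=5 i9:add ; RAW r3
t=6 i10,i11:beq sub ; dual
t=7 i12:xor ; tail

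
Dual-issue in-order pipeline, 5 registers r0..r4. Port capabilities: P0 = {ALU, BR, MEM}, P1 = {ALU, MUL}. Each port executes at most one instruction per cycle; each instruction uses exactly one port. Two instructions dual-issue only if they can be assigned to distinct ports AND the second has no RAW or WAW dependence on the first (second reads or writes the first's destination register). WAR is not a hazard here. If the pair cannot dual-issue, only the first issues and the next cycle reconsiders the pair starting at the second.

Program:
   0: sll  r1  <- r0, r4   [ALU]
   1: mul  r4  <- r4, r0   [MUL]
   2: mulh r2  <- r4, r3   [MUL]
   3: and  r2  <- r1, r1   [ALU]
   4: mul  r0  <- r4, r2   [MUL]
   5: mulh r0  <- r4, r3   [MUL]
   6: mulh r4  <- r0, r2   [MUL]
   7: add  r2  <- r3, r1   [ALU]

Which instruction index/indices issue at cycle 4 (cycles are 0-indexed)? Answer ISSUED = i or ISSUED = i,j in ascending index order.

#0 head=0: sll+mul i0&i1 pair
#1 head=2: mulh i2 WAW r2
#2 head=3: and i3 RAW r2
#3 head=4: mul i4 no-port MUL/MUL
#4 head=5: mulh i5 no-port MUL/MUL
#5 head=6: mulh+add i6&i7 pair

ISSUED = 5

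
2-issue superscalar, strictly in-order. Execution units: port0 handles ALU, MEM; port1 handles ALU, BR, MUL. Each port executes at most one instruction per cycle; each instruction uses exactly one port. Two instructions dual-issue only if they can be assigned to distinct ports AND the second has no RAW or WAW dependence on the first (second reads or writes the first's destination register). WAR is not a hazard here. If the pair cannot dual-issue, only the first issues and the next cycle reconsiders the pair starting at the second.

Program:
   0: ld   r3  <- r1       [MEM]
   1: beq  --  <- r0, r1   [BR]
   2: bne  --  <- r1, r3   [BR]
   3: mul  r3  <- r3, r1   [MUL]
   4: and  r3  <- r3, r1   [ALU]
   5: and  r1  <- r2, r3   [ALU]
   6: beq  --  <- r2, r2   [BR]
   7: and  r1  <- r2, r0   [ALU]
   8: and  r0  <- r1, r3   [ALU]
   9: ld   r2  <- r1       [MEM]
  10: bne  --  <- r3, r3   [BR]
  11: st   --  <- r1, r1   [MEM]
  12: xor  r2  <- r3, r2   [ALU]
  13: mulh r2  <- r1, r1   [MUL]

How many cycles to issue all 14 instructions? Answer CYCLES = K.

CYCLES = 10

c0: i0,i1 ld beq  2-wide
c1: i2 bne  no-port BR/MUL
c2: i3 mul  RAW+WAW r3
c3: i4 and  RAW r3
c4: i5,i6 and beq  2-wide
c5: i7 and  RAW r1
c6: i8,i9 and ld  2-wide
c7: i10,i11 bne st  2-wide
c8: i12 xor  WAW r2
c9: i13 mulh  tail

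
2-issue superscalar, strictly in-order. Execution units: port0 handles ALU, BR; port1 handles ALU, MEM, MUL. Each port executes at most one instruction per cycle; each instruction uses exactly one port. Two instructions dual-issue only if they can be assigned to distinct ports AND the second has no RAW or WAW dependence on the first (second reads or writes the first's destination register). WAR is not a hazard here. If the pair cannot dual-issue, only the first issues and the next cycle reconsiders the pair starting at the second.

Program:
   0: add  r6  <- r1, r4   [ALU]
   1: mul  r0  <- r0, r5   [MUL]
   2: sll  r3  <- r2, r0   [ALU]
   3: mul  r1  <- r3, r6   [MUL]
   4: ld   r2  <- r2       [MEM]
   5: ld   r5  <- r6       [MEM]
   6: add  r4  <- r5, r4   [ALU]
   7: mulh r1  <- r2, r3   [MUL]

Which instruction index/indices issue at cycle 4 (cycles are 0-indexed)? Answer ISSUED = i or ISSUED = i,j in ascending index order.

ISSUED = 5

0. add;mul @i0/i1  | pair
1. sll @i2  | RAW r3
2. mul @i3  | no-port MUL/MEM
3. ld @i4  | no-port MEM/MEM
4. ld @i5  | RAW r5
5. add;mulh @i6/i7  | pair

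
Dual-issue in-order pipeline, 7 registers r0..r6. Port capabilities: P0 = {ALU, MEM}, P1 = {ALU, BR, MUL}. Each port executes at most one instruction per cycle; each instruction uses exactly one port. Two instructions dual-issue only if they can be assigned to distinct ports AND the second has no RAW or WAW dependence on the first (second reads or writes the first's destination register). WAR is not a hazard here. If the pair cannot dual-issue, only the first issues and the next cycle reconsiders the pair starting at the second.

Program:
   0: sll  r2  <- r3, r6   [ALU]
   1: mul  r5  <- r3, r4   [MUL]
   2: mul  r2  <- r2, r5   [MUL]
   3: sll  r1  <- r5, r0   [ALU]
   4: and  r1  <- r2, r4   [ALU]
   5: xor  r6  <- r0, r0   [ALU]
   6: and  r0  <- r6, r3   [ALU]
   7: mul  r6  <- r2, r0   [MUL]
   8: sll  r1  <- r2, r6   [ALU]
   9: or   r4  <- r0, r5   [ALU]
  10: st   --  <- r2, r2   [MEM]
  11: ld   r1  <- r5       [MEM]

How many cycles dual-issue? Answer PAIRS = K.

t=0 i0&i1:sll.ALU+mul.MUL ; dual
t=1 i2&i3:mul.MUL+sll.ALU ; dual
t=2 i4&i5:and.ALU+xor.ALU ; dual
t=3 i6:and.ALU ; RAW r0
t=4 i7:mul.MUL ; RAW r6
t=5 i8&i9:sll.ALU+or.ALU ; dual
t=6 i10:st.MEM ; no-port MEM/MEM
t=7 i11:ld.MEM ; tail

PAIRS = 4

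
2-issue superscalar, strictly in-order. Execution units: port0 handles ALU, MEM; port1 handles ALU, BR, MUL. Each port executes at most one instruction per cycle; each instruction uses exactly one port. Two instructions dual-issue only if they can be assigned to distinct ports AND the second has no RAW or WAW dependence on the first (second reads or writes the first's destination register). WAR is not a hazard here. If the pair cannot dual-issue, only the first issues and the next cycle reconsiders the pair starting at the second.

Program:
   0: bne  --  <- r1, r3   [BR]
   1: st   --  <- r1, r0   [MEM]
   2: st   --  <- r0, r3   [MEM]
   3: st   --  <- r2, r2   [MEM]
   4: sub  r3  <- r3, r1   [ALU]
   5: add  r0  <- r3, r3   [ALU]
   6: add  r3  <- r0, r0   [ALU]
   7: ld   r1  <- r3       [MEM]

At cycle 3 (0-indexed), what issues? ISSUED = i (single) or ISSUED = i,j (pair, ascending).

0. bne.BR st.MEM @i0/i1  | 2-wide
1. st.MEM @i2  | no-port MEM/MEM
2. st.MEM sub.ALU @i3/i4  | 2-wide
3. add.ALU @i5  | RAW r0
4. add.ALU @i6  | RAW r3
5. ld.MEM @i7  | tail

ISSUED = 5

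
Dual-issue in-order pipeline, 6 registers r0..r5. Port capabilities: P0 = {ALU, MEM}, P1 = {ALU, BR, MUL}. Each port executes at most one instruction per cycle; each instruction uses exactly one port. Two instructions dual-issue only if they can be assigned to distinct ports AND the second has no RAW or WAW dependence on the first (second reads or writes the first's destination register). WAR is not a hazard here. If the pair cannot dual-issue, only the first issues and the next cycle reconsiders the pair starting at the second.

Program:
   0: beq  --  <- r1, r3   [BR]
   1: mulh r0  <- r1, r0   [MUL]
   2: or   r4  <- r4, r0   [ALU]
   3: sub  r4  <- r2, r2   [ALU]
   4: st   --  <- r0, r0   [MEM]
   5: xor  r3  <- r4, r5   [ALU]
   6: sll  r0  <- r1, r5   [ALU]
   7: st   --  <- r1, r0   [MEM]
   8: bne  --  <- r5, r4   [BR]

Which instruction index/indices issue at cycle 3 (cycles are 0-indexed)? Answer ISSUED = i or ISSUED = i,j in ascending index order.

c0: i0 beq  no-port BR/MUL
c1: i1 mulh  RAW r0
c2: i2 or  WAW r4
c3: i3/i4 sub/st  2-wide
c4: i5/i6 xor/sll  2-wide
c5: i7/i8 st/bne  2-wide

ISSUED = 3,4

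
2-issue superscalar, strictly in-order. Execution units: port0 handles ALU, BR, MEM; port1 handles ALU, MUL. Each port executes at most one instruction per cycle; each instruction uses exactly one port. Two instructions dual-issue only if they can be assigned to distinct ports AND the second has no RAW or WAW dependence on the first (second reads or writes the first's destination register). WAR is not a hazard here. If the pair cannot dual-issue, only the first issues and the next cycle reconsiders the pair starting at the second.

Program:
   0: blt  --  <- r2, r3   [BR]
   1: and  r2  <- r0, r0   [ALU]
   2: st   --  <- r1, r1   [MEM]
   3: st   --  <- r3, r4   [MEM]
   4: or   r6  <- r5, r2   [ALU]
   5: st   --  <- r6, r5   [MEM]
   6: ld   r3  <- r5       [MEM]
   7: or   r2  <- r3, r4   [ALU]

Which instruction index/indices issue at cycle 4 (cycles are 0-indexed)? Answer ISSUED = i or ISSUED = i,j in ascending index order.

ISSUED = 6

t=0 i0,i1:blt and ; dual
t=1 i2:st ; no-port MEM/MEM
t=2 i3,i4:st or ; dual
t=3 i5:st ; no-port MEM/MEM
t=4 i6:ld ; RAW r3
t=5 i7:or ; tail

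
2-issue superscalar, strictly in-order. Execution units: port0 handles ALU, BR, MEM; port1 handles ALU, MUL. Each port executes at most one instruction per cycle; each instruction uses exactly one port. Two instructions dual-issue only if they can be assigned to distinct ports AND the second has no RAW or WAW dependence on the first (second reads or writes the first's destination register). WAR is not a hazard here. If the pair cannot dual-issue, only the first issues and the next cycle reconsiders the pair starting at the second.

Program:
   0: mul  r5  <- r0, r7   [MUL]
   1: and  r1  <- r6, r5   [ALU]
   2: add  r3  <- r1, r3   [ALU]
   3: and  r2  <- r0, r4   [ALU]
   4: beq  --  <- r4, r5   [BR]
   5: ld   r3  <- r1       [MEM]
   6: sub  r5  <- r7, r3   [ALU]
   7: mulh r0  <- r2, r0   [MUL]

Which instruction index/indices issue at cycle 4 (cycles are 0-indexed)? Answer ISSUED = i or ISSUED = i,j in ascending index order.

c0: i0 mul.MUL  RAW r5
c1: i1 and.ALU  RAW r1
c2: i2&i3 add.ALU+and.ALU  2-wide
c3: i4 beq.BR  no-port BR/MEM
c4: i5 ld.MEM  RAW r3
c5: i6&i7 sub.ALU+mulh.MUL  2-wide

ISSUED = 5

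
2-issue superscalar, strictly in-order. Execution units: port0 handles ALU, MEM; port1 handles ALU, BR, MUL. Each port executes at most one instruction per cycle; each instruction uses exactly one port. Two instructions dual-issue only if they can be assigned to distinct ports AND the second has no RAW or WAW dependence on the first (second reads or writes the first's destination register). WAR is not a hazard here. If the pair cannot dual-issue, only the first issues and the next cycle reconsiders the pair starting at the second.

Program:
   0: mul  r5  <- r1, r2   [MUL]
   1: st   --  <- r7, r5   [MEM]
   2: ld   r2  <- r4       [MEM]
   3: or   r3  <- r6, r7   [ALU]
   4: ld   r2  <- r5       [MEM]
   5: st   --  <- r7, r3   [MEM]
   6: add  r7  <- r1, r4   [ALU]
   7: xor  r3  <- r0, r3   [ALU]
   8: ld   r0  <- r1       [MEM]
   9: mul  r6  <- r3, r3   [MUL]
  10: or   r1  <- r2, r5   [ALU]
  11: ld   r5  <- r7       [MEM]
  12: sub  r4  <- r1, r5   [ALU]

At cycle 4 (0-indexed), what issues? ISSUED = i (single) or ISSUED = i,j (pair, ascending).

c0: i0 mul  RAW r5
c1: i1 st  no-port MEM/MEM
c2: i2+i3 ld/or  dual
c3: i4 ld  no-port MEM/MEM
c4: i5+i6 st/add  dual
c5: i7+i8 xor/ld  dual
c6: i9+i10 mul/or  dual
c7: i11 ld  RAW r5
c8: i12 sub  tail

ISSUED = 5,6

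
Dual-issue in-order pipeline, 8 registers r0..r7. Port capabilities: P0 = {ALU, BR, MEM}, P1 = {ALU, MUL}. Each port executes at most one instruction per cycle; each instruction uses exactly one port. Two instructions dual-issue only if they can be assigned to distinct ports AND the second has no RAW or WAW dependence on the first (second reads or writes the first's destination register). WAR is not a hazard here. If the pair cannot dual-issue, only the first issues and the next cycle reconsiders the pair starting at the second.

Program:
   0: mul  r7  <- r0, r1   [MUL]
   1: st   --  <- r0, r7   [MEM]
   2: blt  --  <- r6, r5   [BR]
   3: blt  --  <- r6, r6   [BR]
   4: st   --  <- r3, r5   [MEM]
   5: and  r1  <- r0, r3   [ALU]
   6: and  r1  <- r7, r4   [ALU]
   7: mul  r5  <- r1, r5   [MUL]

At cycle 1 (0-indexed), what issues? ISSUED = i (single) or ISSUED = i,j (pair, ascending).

#0 head=0: mul.MUL i0 RAW r7
#1 head=1: st.MEM i1 no-port MEM/BR
#2 head=2: blt.BR i2 no-port BR/BR
#3 head=3: blt.BR i3 no-port BR/MEM
#4 head=4: st.MEM/and.ALU i4,i5 2-wide
#5 head=6: and.ALU i6 RAW r1
#6 head=7: mul.MUL i7 tail

ISSUED = 1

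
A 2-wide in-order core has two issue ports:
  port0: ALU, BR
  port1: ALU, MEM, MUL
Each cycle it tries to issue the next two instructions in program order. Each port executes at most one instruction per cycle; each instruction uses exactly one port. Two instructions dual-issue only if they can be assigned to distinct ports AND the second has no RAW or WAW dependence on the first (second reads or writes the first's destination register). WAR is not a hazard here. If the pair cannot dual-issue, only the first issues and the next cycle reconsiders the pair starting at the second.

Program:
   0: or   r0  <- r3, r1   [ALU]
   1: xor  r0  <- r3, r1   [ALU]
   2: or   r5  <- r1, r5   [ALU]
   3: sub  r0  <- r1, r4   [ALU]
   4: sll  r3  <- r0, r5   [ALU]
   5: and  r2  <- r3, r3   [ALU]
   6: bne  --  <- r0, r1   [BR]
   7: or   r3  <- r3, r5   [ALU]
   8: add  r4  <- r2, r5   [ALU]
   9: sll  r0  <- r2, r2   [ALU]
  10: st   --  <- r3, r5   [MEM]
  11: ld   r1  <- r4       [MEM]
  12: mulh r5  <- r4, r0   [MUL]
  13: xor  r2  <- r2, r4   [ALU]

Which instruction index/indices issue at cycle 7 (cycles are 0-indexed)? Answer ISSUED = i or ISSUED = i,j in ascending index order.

ISSUED = 11

[0] i0  or.ALU  -- WAW r0
[1] i1+i2  xor.ALU;or.ALU  -- 2-wide
[2] i3  sub.ALU  -- RAW r0
[3] i4  sll.ALU  -- RAW r3
[4] i5+i6  and.ALU;bne.BR  -- 2-wide
[5] i7+i8  or.ALU;add.ALU  -- 2-wide
[6] i9+i10  sll.ALU;st.MEM  -- 2-wide
[7] i11  ld.MEM  -- no-port MEM/MUL
[8] i12+i13  mulh.MUL;xor.ALU  -- 2-wide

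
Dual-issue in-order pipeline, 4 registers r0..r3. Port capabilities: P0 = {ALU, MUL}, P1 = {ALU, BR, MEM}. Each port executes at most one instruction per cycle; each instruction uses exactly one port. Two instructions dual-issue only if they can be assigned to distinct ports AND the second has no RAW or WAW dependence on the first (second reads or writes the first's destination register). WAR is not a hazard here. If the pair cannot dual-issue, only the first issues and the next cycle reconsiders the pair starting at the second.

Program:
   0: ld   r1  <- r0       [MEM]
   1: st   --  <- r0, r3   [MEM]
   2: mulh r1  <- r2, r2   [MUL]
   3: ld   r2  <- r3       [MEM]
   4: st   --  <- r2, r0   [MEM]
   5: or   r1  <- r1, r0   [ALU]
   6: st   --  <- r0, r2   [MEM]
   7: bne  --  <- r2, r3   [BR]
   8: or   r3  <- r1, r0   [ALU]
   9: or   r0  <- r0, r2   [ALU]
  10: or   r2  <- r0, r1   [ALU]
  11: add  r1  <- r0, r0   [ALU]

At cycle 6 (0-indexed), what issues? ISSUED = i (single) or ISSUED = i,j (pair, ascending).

[0] i0  ld  -- no-port MEM/MEM
[1] i1,i2  st/mulh  -- pair
[2] i3  ld  -- no-port MEM/MEM
[3] i4,i5  st/or  -- pair
[4] i6  st  -- no-port MEM/BR
[5] i7,i8  bne/or  -- pair
[6] i9  or  -- RAW r0
[7] i10,i11  or/add  -- pair

ISSUED = 9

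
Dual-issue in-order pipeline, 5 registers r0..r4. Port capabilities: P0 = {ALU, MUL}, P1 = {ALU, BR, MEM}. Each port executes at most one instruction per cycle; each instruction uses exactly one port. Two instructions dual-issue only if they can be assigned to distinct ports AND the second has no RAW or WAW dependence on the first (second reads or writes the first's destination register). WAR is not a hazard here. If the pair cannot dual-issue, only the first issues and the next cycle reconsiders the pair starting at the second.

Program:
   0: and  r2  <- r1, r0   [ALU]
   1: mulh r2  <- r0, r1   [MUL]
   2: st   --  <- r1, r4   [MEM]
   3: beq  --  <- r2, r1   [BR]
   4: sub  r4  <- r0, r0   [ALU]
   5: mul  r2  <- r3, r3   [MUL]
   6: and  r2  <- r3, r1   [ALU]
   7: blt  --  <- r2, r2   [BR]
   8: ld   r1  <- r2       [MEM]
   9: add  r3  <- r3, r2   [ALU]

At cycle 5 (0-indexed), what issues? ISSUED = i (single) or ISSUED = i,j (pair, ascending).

#0 head=0: and.ALU i0 WAW r2
#1 head=1: mulh.MUL/st.MEM i1&i2 dual
#2 head=3: beq.BR/sub.ALU i3&i4 dual
#3 head=5: mul.MUL i5 WAW r2
#4 head=6: and.ALU i6 RAW r2
#5 head=7: blt.BR i7 no-port BR/MEM
#6 head=8: ld.MEM/add.ALU i8&i9 dual

ISSUED = 7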